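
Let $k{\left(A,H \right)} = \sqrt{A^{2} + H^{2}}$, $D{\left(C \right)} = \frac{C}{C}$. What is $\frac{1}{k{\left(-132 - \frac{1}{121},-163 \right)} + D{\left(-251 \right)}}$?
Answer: $- \frac{14641}{644118817} + \frac{121 \sqrt{644133458}}{644118817} \approx 0.004745$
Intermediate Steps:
$D{\left(C \right)} = 1$
$\frac{1}{k{\left(-132 - \frac{1}{121},-163 \right)} + D{\left(-251 \right)}} = \frac{1}{\sqrt{\left(-132 - \frac{1}{121}\right)^{2} + \left(-163\right)^{2}} + 1} = \frac{1}{\sqrt{\left(-132 - \frac{1}{121}\right)^{2} + 26569} + 1} = \frac{1}{\sqrt{\left(- \frac{15973}{121}\right)^{2} + 26569} + 1} = \frac{1}{\sqrt{\frac{255136729}{14641} + 26569} + 1} = \frac{1}{\sqrt{\frac{644133458}{14641}} + 1} = \frac{1}{\frac{\sqrt{644133458}}{121} + 1} = \frac{1}{1 + \frac{\sqrt{644133458}}{121}}$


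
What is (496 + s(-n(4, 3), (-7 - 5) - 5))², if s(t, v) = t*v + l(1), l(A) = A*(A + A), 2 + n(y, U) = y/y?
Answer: 231361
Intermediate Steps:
n(y, U) = -1 (n(y, U) = -2 + y/y = -2 + 1 = -1)
l(A) = 2*A² (l(A) = A*(2*A) = 2*A²)
s(t, v) = 2 + t*v (s(t, v) = t*v + 2*1² = t*v + 2*1 = t*v + 2 = 2 + t*v)
(496 + s(-n(4, 3), (-7 - 5) - 5))² = (496 + (2 + (-1*(-1))*((-7 - 5) - 5)))² = (496 + (2 + 1*(-12 - 5)))² = (496 + (2 + 1*(-17)))² = (496 + (2 - 17))² = (496 - 15)² = 481² = 231361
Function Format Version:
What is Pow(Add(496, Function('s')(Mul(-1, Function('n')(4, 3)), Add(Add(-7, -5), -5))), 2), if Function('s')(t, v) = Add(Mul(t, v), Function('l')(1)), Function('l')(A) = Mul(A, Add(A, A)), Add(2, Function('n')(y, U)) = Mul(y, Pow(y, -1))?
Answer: 231361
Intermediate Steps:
Function('n')(y, U) = -1 (Function('n')(y, U) = Add(-2, Mul(y, Pow(y, -1))) = Add(-2, 1) = -1)
Function('l')(A) = Mul(2, Pow(A, 2)) (Function('l')(A) = Mul(A, Mul(2, A)) = Mul(2, Pow(A, 2)))
Function('s')(t, v) = Add(2, Mul(t, v)) (Function('s')(t, v) = Add(Mul(t, v), Mul(2, Pow(1, 2))) = Add(Mul(t, v), Mul(2, 1)) = Add(Mul(t, v), 2) = Add(2, Mul(t, v)))
Pow(Add(496, Function('s')(Mul(-1, Function('n')(4, 3)), Add(Add(-7, -5), -5))), 2) = Pow(Add(496, Add(2, Mul(Mul(-1, -1), Add(Add(-7, -5), -5)))), 2) = Pow(Add(496, Add(2, Mul(1, Add(-12, -5)))), 2) = Pow(Add(496, Add(2, Mul(1, -17))), 2) = Pow(Add(496, Add(2, -17)), 2) = Pow(Add(496, -15), 2) = Pow(481, 2) = 231361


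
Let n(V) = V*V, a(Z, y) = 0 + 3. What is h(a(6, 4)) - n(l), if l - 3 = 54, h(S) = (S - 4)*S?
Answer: -3252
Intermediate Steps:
a(Z, y) = 3
h(S) = S*(-4 + S) (h(S) = (-4 + S)*S = S*(-4 + S))
l = 57 (l = 3 + 54 = 57)
n(V) = V²
h(a(6, 4)) - n(l) = 3*(-4 + 3) - 1*57² = 3*(-1) - 1*3249 = -3 - 3249 = -3252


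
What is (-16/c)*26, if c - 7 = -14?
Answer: 416/7 ≈ 59.429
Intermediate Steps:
c = -7 (c = 7 - 14 = -7)
(-16/c)*26 = (-16/(-7))*26 = -⅐*(-16)*26 = (16/7)*26 = 416/7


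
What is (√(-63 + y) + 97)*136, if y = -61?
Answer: 13192 + 272*I*√31 ≈ 13192.0 + 1514.4*I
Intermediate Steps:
(√(-63 + y) + 97)*136 = (√(-63 - 61) + 97)*136 = (√(-124) + 97)*136 = (2*I*√31 + 97)*136 = (97 + 2*I*√31)*136 = 13192 + 272*I*√31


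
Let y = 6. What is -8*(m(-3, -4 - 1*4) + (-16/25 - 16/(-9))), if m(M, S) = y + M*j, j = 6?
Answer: 19552/225 ≈ 86.898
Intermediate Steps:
m(M, S) = 6 + 6*M (m(M, S) = 6 + M*6 = 6 + 6*M)
-8*(m(-3, -4 - 1*4) + (-16/25 - 16/(-9))) = -8*((6 + 6*(-3)) + (-16/25 - 16/(-9))) = -8*((6 - 18) + (-16*1/25 - 16*(-⅑))) = -8*(-12 + (-16/25 + 16/9)) = -8*(-12 + 256/225) = -8*(-2444/225) = 19552/225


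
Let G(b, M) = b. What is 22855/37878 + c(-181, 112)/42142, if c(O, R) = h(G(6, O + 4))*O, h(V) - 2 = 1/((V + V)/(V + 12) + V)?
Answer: 9484151863/15962546760 ≈ 0.59415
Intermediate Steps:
h(V) = 2 + 1/(V + 2*V/(12 + V)) (h(V) = 2 + 1/((V + V)/(V + 12) + V) = 2 + 1/((2*V)/(12 + V) + V) = 2 + 1/(2*V/(12 + V) + V) = 2 + 1/(V + 2*V/(12 + V)))
c(O, R) = 43*O/20 (c(O, R) = ((12 + 2*6² + 29*6)/(6*(14 + 6)))*O = ((⅙)*(12 + 2*36 + 174)/20)*O = ((⅙)*(1/20)*(12 + 72 + 174))*O = ((⅙)*(1/20)*258)*O = 43*O/20)
22855/37878 + c(-181, 112)/42142 = 22855/37878 + ((43/20)*(-181))/42142 = 22855*(1/37878) - 7783/20*1/42142 = 22855/37878 - 7783/842840 = 9484151863/15962546760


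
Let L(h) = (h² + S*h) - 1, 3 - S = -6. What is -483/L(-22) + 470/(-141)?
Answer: -1433/285 ≈ -5.0281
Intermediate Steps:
S = 9 (S = 3 - 1*(-6) = 3 + 6 = 9)
L(h) = -1 + h² + 9*h (L(h) = (h² + 9*h) - 1 = -1 + h² + 9*h)
-483/L(-22) + 470/(-141) = -483/(-1 + (-22)² + 9*(-22)) + 470/(-141) = -483/(-1 + 484 - 198) + 470*(-1/141) = -483/285 - 10/3 = -483*1/285 - 10/3 = -161/95 - 10/3 = -1433/285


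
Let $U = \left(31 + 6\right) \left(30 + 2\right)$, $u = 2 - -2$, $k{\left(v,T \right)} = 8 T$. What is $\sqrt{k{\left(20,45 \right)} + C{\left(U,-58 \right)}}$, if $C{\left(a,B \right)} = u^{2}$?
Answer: $2 \sqrt{94} \approx 19.391$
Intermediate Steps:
$u = 4$ ($u = 2 + 2 = 4$)
$U = 1184$ ($U = 37 \cdot 32 = 1184$)
$C{\left(a,B \right)} = 16$ ($C{\left(a,B \right)} = 4^{2} = 16$)
$\sqrt{k{\left(20,45 \right)} + C{\left(U,-58 \right)}} = \sqrt{8 \cdot 45 + 16} = \sqrt{360 + 16} = \sqrt{376} = 2 \sqrt{94}$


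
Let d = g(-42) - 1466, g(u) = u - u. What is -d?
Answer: 1466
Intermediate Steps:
g(u) = 0
d = -1466 (d = 0 - 1466 = -1466)
-d = -1*(-1466) = 1466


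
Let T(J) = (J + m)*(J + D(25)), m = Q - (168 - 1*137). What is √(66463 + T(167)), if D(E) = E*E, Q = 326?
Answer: √432367 ≈ 657.55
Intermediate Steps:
D(E) = E²
m = 295 (m = 326 - (168 - 1*137) = 326 - (168 - 137) = 326 - 1*31 = 326 - 31 = 295)
T(J) = (295 + J)*(625 + J) (T(J) = (J + 295)*(J + 25²) = (295 + J)*(J + 625) = (295 + J)*(625 + J))
√(66463 + T(167)) = √(66463 + (184375 + 167² + 920*167)) = √(66463 + (184375 + 27889 + 153640)) = √(66463 + 365904) = √432367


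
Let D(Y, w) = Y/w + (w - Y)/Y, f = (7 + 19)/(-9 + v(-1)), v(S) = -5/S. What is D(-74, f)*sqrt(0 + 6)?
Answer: 20149*sqrt(6)/1924 ≈ 25.652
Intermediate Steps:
f = -13/2 (f = (7 + 19)/(-9 - 5/(-1)) = 26/(-9 - 5*(-1)) = 26/(-9 + 5) = 26/(-4) = 26*(-1/4) = -13/2 ≈ -6.5000)
D(Y, w) = Y/w + (w - Y)/Y
D(-74, f)*sqrt(0 + 6) = (-1 - 74/(-13/2) - 13/2/(-74))*sqrt(0 + 6) = (-1 - 74*(-2/13) - 13/2*(-1/74))*sqrt(6) = (-1 + 148/13 + 13/148)*sqrt(6) = 20149*sqrt(6)/1924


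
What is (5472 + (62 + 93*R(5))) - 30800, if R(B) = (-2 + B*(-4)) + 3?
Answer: -27033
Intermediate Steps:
R(B) = 1 - 4*B (R(B) = (-2 - 4*B) + 3 = 1 - 4*B)
(5472 + (62 + 93*R(5))) - 30800 = (5472 + (62 + 93*(1 - 4*5))) - 30800 = (5472 + (62 + 93*(1 - 20))) - 30800 = (5472 + (62 + 93*(-19))) - 30800 = (5472 + (62 - 1767)) - 30800 = (5472 - 1705) - 30800 = 3767 - 30800 = -27033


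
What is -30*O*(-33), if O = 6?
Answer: 5940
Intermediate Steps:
-30*O*(-33) = -30*6*(-33) = -180*(-33) = 5940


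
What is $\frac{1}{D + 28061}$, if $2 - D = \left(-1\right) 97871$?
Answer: $\frac{1}{125934} \approx 7.9407 \cdot 10^{-6}$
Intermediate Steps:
$D = 97873$ ($D = 2 - \left(-1\right) 97871 = 2 - -97871 = 2 + 97871 = 97873$)
$\frac{1}{D + 28061} = \frac{1}{97873 + 28061} = \frac{1}{125934}$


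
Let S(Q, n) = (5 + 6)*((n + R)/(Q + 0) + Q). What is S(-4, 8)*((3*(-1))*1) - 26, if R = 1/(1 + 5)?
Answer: 1387/8 ≈ 173.38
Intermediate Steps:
R = ⅙ (R = 1/6 = ⅙ ≈ 0.16667)
S(Q, n) = 11*Q + 11*(⅙ + n)/Q (S(Q, n) = (5 + 6)*((n + ⅙)/(Q + 0) + Q) = 11*((⅙ + n)/Q + Q) = 11*(Q + (⅙ + n)/Q) = 11*Q + 11*(⅙ + n)/Q)
S(-4, 8)*((3*(-1))*1) - 26 = ((11/6)*(1 + 6*8 + 6*(-4)²)/(-4))*((3*(-1))*1) - 26 = ((11/6)*(-¼)*(1 + 48 + 6*16))*(-3*1) - 26 = ((11/6)*(-¼)*(1 + 48 + 96))*(-3) - 26 = ((11/6)*(-¼)*145)*(-3) - 26 = -1595/24*(-3) - 26 = 1595/8 - 26 = 1387/8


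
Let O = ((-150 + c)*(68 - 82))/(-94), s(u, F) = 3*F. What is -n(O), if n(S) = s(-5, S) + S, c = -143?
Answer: 8204/47 ≈ 174.55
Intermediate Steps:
O = -2051/47 (O = ((-150 - 143)*(68 - 82))/(-94) = -293*(-14)*(-1/94) = 4102*(-1/94) = -2051/47 ≈ -43.638)
n(S) = 4*S (n(S) = 3*S + S = 4*S)
-n(O) = -4*(-2051)/47 = -1*(-8204/47) = 8204/47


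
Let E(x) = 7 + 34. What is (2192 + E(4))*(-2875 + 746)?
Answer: -4754057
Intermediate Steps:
E(x) = 41
(2192 + E(4))*(-2875 + 746) = (2192 + 41)*(-2875 + 746) = 2233*(-2129) = -4754057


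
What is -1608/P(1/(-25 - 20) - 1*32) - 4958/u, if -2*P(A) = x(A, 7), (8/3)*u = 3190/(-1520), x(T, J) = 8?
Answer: 6413642/957 ≈ 6701.8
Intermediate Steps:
u = -957/1216 (u = 3*(3190/(-1520))/8 = 3*(3190*(-1/1520))/8 = (3/8)*(-319/152) = -957/1216 ≈ -0.78701)
P(A) = -4 (P(A) = -½*8 = -4)
-1608/P(1/(-25 - 20) - 1*32) - 4958/u = -1608/(-4) - 4958/(-957/1216) = -1608*(-¼) - 4958*(-1216/957) = 402 + 6028928/957 = 6413642/957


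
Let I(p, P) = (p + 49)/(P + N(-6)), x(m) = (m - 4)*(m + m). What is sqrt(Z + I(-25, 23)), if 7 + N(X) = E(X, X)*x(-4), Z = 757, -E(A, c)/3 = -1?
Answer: sqrt(511810)/26 ≈ 27.516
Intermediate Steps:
x(m) = 2*m*(-4 + m) (x(m) = (-4 + m)*(2*m) = 2*m*(-4 + m))
E(A, c) = 3 (E(A, c) = -3*(-1) = 3)
N(X) = 185 (N(X) = -7 + 3*(2*(-4)*(-4 - 4)) = -7 + 3*(2*(-4)*(-8)) = -7 + 3*64 = -7 + 192 = 185)
I(p, P) = (49 + p)/(185 + P) (I(p, P) = (p + 49)/(P + 185) = (49 + p)/(185 + P))
sqrt(Z + I(-25, 23)) = sqrt(757 + (49 - 25)/(185 + 23)) = sqrt(757 + 24/208) = sqrt(757 + (1/208)*24) = sqrt(757 + 3/26) = sqrt(19685/26) = sqrt(511810)/26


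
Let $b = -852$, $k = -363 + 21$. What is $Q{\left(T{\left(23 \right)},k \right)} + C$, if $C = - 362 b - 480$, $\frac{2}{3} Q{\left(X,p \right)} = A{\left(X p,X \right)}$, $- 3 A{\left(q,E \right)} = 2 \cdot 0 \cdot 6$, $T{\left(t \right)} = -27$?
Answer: $307944$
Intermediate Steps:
$k = -342$
$A{\left(q,E \right)} = 0$ ($A{\left(q,E \right)} = - \frac{2 \cdot 0 \cdot 6}{3} = - \frac{0 \cdot 6}{3} = \left(- \frac{1}{3}\right) 0 = 0$)
$Q{\left(X,p \right)} = 0$ ($Q{\left(X,p \right)} = \frac{3}{2} \cdot 0 = 0$)
$C = 307944$ ($C = \left(-362\right) \left(-852\right) - 480 = 308424 - 480 = 307944$)
$Q{\left(T{\left(23 \right)},k \right)} + C = 0 + 307944 = 307944$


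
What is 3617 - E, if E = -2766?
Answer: 6383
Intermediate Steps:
3617 - E = 3617 - 1*(-2766) = 3617 + 2766 = 6383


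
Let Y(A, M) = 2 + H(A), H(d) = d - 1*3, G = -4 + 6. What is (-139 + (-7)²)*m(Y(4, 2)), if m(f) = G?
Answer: -180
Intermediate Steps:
G = 2
H(d) = -3 + d (H(d) = d - 3 = -3 + d)
Y(A, M) = -1 + A (Y(A, M) = 2 + (-3 + A) = -1 + A)
m(f) = 2
(-139 + (-7)²)*m(Y(4, 2)) = (-139 + (-7)²)*2 = (-139 + 49)*2 = -90*2 = -180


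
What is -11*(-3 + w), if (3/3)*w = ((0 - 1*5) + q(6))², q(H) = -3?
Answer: -671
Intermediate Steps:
w = 64 (w = ((0 - 1*5) - 3)² = ((0 - 5) - 3)² = (-5 - 3)² = (-8)² = 64)
-11*(-3 + w) = -11*(-3 + 64) = -11*61 = -671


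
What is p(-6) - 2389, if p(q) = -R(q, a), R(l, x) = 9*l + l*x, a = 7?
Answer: -2293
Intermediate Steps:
p(q) = -16*q (p(q) = -q*(9 + 7) = -q*16 = -16*q)
p(-6) - 2389 = -16*(-6) - 2389 = 96 - 2389 = -2293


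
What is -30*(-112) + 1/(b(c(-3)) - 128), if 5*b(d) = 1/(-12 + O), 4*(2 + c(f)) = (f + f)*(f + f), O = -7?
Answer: 40860865/12161 ≈ 3360.0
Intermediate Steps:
c(f) = -2 + f² (c(f) = -2 + ((f + f)*(f + f))/4 = -2 + ((2*f)*(2*f))/4 = -2 + (4*f²)/4 = -2 + f²)
b(d) = -1/95 (b(d) = 1/(5*(-12 - 7)) = (⅕)/(-19) = (⅕)*(-1/19) = -1/95)
-30*(-112) + 1/(b(c(-3)) - 128) = -30*(-112) + 1/(-1/95 - 128) = 3360 + 1/(-12161/95) = 3360 - 95/12161 = 40860865/12161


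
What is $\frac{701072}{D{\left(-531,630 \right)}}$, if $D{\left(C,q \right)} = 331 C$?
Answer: $- \frac{701072}{175761} \approx -3.9888$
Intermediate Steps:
$\frac{701072}{D{\left(-531,630 \right)}} = \frac{701072}{331 \left(-531\right)} = \frac{701072}{-175761} = 701072 \left(- \frac{1}{175761}\right) = - \frac{701072}{175761}$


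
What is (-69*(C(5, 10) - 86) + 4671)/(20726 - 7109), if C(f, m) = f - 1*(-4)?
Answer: 3328/4539 ≈ 0.73320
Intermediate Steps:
C(f, m) = 4 + f (C(f, m) = f + 4 = 4 + f)
(-69*(C(5, 10) - 86) + 4671)/(20726 - 7109) = (-69*((4 + 5) - 86) + 4671)/(20726 - 7109) = (-69*(9 - 86) + 4671)/13617 = (-69*(-77) + 4671)*(1/13617) = (5313 + 4671)*(1/13617) = 9984*(1/13617) = 3328/4539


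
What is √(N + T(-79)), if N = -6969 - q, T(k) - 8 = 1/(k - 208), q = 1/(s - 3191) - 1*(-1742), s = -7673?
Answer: I*√107918623544137/111356 ≈ 93.29*I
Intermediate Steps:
q = 18925087/10864 (q = 1/(-7673 - 3191) - 1*(-1742) = 1/(-10864) + 1742 = -1/10864 + 1742 = 18925087/10864 ≈ 1742.0)
T(k) = 8 + 1/(-208 + k) (T(k) = 8 + 1/(k - 208) = 8 + 1/(-208 + k))
N = -94636303/10864 (N = -6969 - 1*18925087/10864 = -6969 - 18925087/10864 = -94636303/10864 ≈ -8711.0)
√(N + T(-79)) = √(-94636303/10864 + (-1663 + 8*(-79))/(-208 - 79)) = √(-94636303/10864 + (-1663 - 632)/(-287)) = √(-94636303/10864 - 1/287*(-2295)) = √(-94636303/10864 + 2295/287) = √(-3876526583/445424) = I*√107918623544137/111356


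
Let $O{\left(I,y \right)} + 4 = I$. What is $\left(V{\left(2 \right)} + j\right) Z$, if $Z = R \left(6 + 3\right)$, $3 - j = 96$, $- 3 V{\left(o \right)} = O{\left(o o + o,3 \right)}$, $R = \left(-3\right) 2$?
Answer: $5058$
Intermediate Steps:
$O{\left(I,y \right)} = -4 + I$
$R = -6$
$V{\left(o \right)} = \frac{4}{3} - \frac{o}{3} - \frac{o^{2}}{3}$ ($V{\left(o \right)} = - \frac{-4 + \left(o o + o\right)}{3} = - \frac{-4 + \left(o^{2} + o\right)}{3} = - \frac{-4 + \left(o + o^{2}\right)}{3} = - \frac{-4 + o + o^{2}}{3} = \frac{4}{3} - \frac{o}{3} - \frac{o^{2}}{3}$)
$j = -93$ ($j = 3 - 96 = -93$)
$Z = -54$ ($Z = - 6 \left(6 + 3\right) = \left(-6\right) 9 = -54$)
$\left(V{\left(2 \right)} + j\right) Z = \left(\left(\frac{4}{3} - \frac{2 \left(1 + 2\right)}{3}\right) - 93\right) \left(-54\right) = \left(\left(\frac{4}{3} - \frac{2}{3} \cdot 3\right) - 93\right) \left(-54\right) = \left(\left(\frac{4}{3} - 2\right) - 93\right) \left(-54\right) = \left(- \frac{2}{3} - 93\right) \left(-54\right) = \left(- \frac{281}{3}\right) \left(-54\right) = 5058$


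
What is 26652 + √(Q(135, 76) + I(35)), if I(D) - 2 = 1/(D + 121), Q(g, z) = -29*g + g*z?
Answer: 26652 + √38615187/78 ≈ 26732.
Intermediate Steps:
I(D) = 2 + 1/(121 + D) (I(D) = 2 + 1/(D + 121) = 2 + 1/(121 + D))
26652 + √(Q(135, 76) + I(35)) = 26652 + √(135*(-29 + 76) + (243 + 2*35)/(121 + 35)) = 26652 + √(135*47 + (243 + 70)/156) = 26652 + √(6345 + (1/156)*313) = 26652 + √(6345 + 313/156) = 26652 + √(990133/156) = 26652 + √38615187/78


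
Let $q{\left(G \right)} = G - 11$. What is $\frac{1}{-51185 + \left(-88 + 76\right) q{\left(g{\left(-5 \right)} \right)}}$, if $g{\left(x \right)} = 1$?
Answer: $- \frac{1}{51065} \approx -1.9583 \cdot 10^{-5}$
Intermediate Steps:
$q{\left(G \right)} = -11 + G$
$\frac{1}{-51185 + \left(-88 + 76\right) q{\left(g{\left(-5 \right)} \right)}} = \frac{1}{-51185 + \left(-88 + 76\right) \left(-11 + 1\right)} = \frac{1}{-51185 - -120} = \frac{1}{-51185 + 120} = \frac{1}{-51065} = - \frac{1}{51065}$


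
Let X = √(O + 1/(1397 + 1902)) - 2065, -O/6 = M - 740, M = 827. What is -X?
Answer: 2065 - I*√5681132023/3299 ≈ 2065.0 - 22.847*I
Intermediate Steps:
O = -522 (O = -6*(827 - 740) = -6*87 = -522)
X = -2065 + I*√5681132023/3299 (X = √(-522 + 1/(1397 + 1902)) - 2065 = √(-522 + 1/3299) - 2065 = √(-1722077/3299) - 2065 = I*√5681132023/3299 - 2065 = -2065 + I*√5681132023/3299 ≈ -2065.0 + 22.847*I)
-X = -(-2065 + I*√5681132023/3299) = 2065 - I*√5681132023/3299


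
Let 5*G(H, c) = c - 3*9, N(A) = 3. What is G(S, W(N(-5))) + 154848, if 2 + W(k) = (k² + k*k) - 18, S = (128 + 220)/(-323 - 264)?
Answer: 774211/5 ≈ 1.5484e+5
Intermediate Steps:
S = -348/587 (S = 348/(-587) = 348*(-1/587) = -348/587 ≈ -0.59284)
W(k) = -20 + 2*k² (W(k) = -2 + ((k² + k*k) - 18) = -2 + ((k² + k²) - 18) = -2 + (2*k² - 18) = -2 + (-18 + 2*k²) = -20 + 2*k²)
G(H, c) = -27/5 + c/5 (G(H, c) = (c - 3*9)/5 = (c - 27)/5 = (-27 + c)/5 = -27/5 + c/5)
G(S, W(N(-5))) + 154848 = (-27/5 + (-20 + 2*3²)/5) + 154848 = (-27/5 + (-20 + 2*9)/5) + 154848 = (-27/5 + (-20 + 18)/5) + 154848 = (-27/5 + (⅕)*(-2)) + 154848 = (-27/5 - ⅖) + 154848 = -29/5 + 154848 = 774211/5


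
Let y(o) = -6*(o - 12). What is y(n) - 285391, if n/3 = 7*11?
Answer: -286705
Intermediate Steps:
n = 231 (n = 3*(7*11) = 3*77 = 231)
y(o) = 72 - 6*o (y(o) = -6*(-12 + o) = 72 - 6*o)
y(n) - 285391 = (72 - 6*231) - 285391 = (72 - 1386) - 285391 = -1314 - 285391 = -286705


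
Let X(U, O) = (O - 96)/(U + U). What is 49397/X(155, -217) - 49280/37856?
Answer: -2587977690/52897 ≈ -48925.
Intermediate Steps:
X(U, O) = (-96 + O)/(2*U) (X(U, O) = (-96 + O)/((2*U)) = (-96 + O)*(1/(2*U)) = (-96 + O)/(2*U))
49397/X(155, -217) - 49280/37856 = 49397/(((½)*(-96 - 217)/155)) - 49280/37856 = 49397/(((½)*(1/155)*(-313))) - 49280*1/37856 = 49397/(-313/310) - 220/169 = 49397*(-310/313) - 220/169 = -15313070/313 - 220/169 = -2587977690/52897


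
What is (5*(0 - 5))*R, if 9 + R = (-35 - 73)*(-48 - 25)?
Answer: -196875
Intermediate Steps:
R = 7875 (R = -9 + (-35 - 73)*(-48 - 25) = -9 - 108*(-73) = -9 + 7884 = 7875)
(5*(0 - 5))*R = (5*(0 - 5))*7875 = (5*(-5))*7875 = -25*7875 = -196875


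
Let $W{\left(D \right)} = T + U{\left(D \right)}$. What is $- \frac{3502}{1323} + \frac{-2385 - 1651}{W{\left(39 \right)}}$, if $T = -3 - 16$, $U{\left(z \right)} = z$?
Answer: $- \frac{1352417}{6615} \approx -204.45$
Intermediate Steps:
$T = -19$ ($T = -3 - 16 = -19$)
$W{\left(D \right)} = -19 + D$
$- \frac{3502}{1323} + \frac{-2385 - 1651}{W{\left(39 \right)}} = - \frac{3502}{1323} + \frac{-2385 - 1651}{-19 + 39} = \left(-3502\right) \frac{1}{1323} - \frac{4036}{20} = - \frac{3502}{1323} - \frac{1009}{5} = - \frac{1352417}{6615}$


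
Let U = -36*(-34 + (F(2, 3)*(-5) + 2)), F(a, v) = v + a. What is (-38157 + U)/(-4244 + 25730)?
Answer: -12035/7162 ≈ -1.6804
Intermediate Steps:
F(a, v) = a + v
U = 2052 (U = -36*(-34 + ((2 + 3)*(-5) + 2)) = -36*(-34 + (5*(-5) + 2)) = -36*(-34 + (-25 + 2)) = -36*(-34 - 23) = -36*(-57) = 2052)
(-38157 + U)/(-4244 + 25730) = (-38157 + 2052)/(-4244 + 25730) = -36105/21486 = -36105*1/21486 = -12035/7162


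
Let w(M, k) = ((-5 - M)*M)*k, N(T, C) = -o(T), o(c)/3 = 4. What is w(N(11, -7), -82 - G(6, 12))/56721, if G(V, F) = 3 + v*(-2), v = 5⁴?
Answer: -4660/2701 ≈ -1.7253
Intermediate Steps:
o(c) = 12 (o(c) = 3*4 = 12)
v = 625
N(T, C) = -12 (N(T, C) = -1*12 = -12)
G(V, F) = -1247 (G(V, F) = 3 + 625*(-2) = 3 - 1250 = -1247)
w(M, k) = M*k*(-5 - M) (w(M, k) = (M*(-5 - M))*k = M*k*(-5 - M))
w(N(11, -7), -82 - G(6, 12))/56721 = -1*(-12)*(-82 - 1*(-1247))*(5 - 12)/56721 = -1*(-12)*(-82 + 1247)*(-7)*(1/56721) = -1*(-12)*1165*(-7)*(1/56721) = -97860*1/56721 = -4660/2701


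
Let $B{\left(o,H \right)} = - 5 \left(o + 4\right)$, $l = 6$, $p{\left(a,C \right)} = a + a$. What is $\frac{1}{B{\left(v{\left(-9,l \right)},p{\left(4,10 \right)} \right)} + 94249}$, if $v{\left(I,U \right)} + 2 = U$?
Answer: $\frac{1}{94209} \approx 1.0615 \cdot 10^{-5}$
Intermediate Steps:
$p{\left(a,C \right)} = 2 a$
$v{\left(I,U \right)} = -2 + U$
$B{\left(o,H \right)} = -20 - 5 o$ ($B{\left(o,H \right)} = - 5 \left(4 + o\right) = -20 - 5 o$)
$\frac{1}{B{\left(v{\left(-9,l \right)},p{\left(4,10 \right)} \right)} + 94249} = \frac{1}{\left(-20 - 5 \left(-2 + 6\right)\right) + 94249} = \frac{1}{\left(-20 - 20\right) + 94249} = \frac{1}{-40 + 94249} = \frac{1}{94209}$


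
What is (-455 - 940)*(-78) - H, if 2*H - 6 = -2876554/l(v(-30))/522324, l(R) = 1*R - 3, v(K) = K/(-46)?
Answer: 3068922322901/28205496 ≈ 1.0881e+5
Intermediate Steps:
v(K) = -K/46 (v(K) = K*(-1/46) = -K/46)
l(R) = -3 + R (l(R) = R - 3 = -3 + R)
H = 117696859/28205496 (H = 3 + (-2876554/(-3 - 1/46*(-30))/522324)/2 = 3 + (-2876554/(-3 + 15/23)*(1/522324))/2 = 3 + (-2876554/(-54/23)*(1/522324))/2 = 3 + (-2876554*(-23/54)*(1/522324))/2 = 3 + ((33080371/27)*(1/522324))/2 = 3 + (½)*(33080371/14102748) = 3 + 33080371/28205496 = 117696859/28205496 ≈ 4.1728)
(-455 - 940)*(-78) - H = (-455 - 940)*(-78) - 1*117696859/28205496 = -1395*(-78) - 117696859/28205496 = 108810 - 117696859/28205496 = 3068922322901/28205496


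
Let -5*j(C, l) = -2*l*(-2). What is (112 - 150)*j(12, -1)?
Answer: -152/5 ≈ -30.400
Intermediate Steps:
j(C, l) = -4*l/5 (j(C, l) = -(-2*l)*(-2)/5 = -4*l/5)
(112 - 150)*j(12, -1) = (112 - 150)*(-4/5*(-1)) = -38*4/5 = -152/5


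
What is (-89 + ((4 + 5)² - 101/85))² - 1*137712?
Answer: -994359239/7225 ≈ -1.3763e+5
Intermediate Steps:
(-89 + ((4 + 5)² - 101/85))² - 1*137712 = (-89 + (9² - 101*1/85))² - 137712 = (-89 + (81 - 101/85))² - 137712 = (-89 + 6784/85)² - 137712 = (-781/85)² - 137712 = 609961/7225 - 137712 = -994359239/7225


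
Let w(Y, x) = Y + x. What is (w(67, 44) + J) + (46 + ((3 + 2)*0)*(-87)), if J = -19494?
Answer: -19337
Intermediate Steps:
(w(67, 44) + J) + (46 + ((3 + 2)*0)*(-87)) = ((67 + 44) - 19494) + (46 + ((3 + 2)*0)*(-87)) = (111 - 19494) + (46 + (5*0)*(-87)) = -19383 + (46 + 0*(-87)) = -19383 + (46 + 0) = -19383 + 46 = -19337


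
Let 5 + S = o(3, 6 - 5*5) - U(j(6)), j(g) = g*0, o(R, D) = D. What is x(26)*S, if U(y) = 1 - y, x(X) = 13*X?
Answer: -8450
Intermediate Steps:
j(g) = 0
S = -25 (S = -5 + ((6 - 5*5) - (1 - 1*0)) = -5 + ((6 - 25) - (1 + 0)) = -5 + (-19 - 1*1) = -5 + (-19 - 1) = -5 - 20 = -25)
x(26)*S = (13*26)*(-25) = 338*(-25) = -8450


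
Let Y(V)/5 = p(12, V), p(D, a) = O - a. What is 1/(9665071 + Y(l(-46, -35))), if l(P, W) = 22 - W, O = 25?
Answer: 1/9664911 ≈ 1.0347e-7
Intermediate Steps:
p(D, a) = 25 - a
Y(V) = 125 - 5*V (Y(V) = 5*(25 - V) = 125 - 5*V)
1/(9665071 + Y(l(-46, -35))) = 1/(9665071 + (125 - 5*(22 - 1*(-35)))) = 1/(9665071 + (125 - 5*(22 + 35))) = 1/(9665071 + (125 - 5*57)) = 1/(9665071 + (125 - 285)) = 1/(9665071 - 160) = 1/9664911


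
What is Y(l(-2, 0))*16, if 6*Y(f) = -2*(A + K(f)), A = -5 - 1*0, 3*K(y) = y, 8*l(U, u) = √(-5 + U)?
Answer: 80/3 - 2*I*√7/9 ≈ 26.667 - 0.58794*I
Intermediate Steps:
l(U, u) = √(-5 + U)/8
K(y) = y/3
A = -5 (A = -5 + 0 = -5)
Y(f) = 5/3 - f/9 (Y(f) = (-2*(-5 + f/3))/6 = (10 - 2*f/3)/6 = 5/3 - f/9)
Y(l(-2, 0))*16 = (5/3 - √(-5 - 2)/72)*16 = (5/3 - √(-7)/72)*16 = (5/3 - I*√7/72)*16 = 80/3 - 2*I*√7/9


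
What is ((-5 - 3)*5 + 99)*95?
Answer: 5605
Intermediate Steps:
((-5 - 3)*5 + 99)*95 = (-8*5 + 99)*95 = (-40 + 99)*95 = 59*95 = 5605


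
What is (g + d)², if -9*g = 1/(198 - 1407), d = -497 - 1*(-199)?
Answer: 10514046196369/118396161 ≈ 88804.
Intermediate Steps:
d = -298 (d = -497 + 199 = -298)
g = 1/10881 (g = -1/(9*(198 - 1407)) = -⅑/(-1209) = -⅑*(-1/1209) = 1/10881 ≈ 9.1903e-5)
(g + d)² = (1/10881 - 298)² = (-3242537/10881)² = 10514046196369/118396161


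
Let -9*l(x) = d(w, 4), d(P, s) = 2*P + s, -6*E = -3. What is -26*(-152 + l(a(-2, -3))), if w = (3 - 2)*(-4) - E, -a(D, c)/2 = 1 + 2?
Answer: 35438/9 ≈ 3937.6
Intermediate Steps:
a(D, c) = -6 (a(D, c) = -2*(1 + 2) = -2*3 = -6)
E = ½ (E = -⅙*(-3) = ½ ≈ 0.50000)
w = -9/2 (w = (3 - 2)*(-4) - 1*½ = 1*(-4) - ½ = -4 - ½ = -9/2 ≈ -4.5000)
d(P, s) = s + 2*P
l(x) = 5/9 (l(x) = -(4 + 2*(-9/2))/9 = -(4 - 9)/9 = -⅑*(-5) = 5/9)
-26*(-152 + l(a(-2, -3))) = -26*(-152 + 5/9) = -26*(-1363/9) = 35438/9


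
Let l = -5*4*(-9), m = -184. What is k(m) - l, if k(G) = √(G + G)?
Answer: -180 + 4*I*√23 ≈ -180.0 + 19.183*I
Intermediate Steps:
k(G) = √2*√G (k(G) = √(2*G) = √2*√G)
l = 180 (l = -20*(-9) = 180)
k(m) - l = √2*√(-184) - 1*180 = √2*(2*I*√46) - 180 = 4*I*√23 - 180 = -180 + 4*I*√23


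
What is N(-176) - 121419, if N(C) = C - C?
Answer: -121419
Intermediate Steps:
N(C) = 0
N(-176) - 121419 = 0 - 121419 = -121419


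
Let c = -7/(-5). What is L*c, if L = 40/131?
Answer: 56/131 ≈ 0.42748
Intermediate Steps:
L = 40/131 (L = 40*(1/131) = 40/131 ≈ 0.30534)
c = 7/5 (c = -7*(-⅕) = 7/5 ≈ 1.4000)
L*c = (40/131)*(7/5) = 56/131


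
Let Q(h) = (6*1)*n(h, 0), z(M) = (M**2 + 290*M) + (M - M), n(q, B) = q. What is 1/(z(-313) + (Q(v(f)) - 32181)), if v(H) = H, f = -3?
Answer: -1/25000 ≈ -4.0000e-5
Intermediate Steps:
z(M) = M**2 + 290*M (z(M) = (M**2 + 290*M) + 0 = M**2 + 290*M)
Q(h) = 6*h (Q(h) = (6*1)*h = 6*h)
1/(z(-313) + (Q(v(f)) - 32181)) = 1/(-313*(290 - 313) + (6*(-3) - 32181)) = 1/(-313*(-23) + (-18 - 32181)) = 1/(7199 - 32199) = 1/(-25000) = -1/25000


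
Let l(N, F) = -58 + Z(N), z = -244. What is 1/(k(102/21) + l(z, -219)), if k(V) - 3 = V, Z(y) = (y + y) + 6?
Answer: -7/3725 ≈ -0.0018792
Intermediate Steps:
Z(y) = 6 + 2*y (Z(y) = 2*y + 6 = 6 + 2*y)
k(V) = 3 + V
l(N, F) = -52 + 2*N (l(N, F) = -58 + (6 + 2*N) = -52 + 2*N)
1/(k(102/21) + l(z, -219)) = 1/((3 + 102/21) + (-52 + 2*(-244))) = 1/((3 + 102*(1/21)) + (-52 - 488)) = 1/((3 + 34/7) - 540) = 1/(55/7 - 540) = 1/(-3725/7) = -7/3725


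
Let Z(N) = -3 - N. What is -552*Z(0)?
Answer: 1656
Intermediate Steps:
-552*Z(0) = -552*(-3 - 1*0) = -552*(-3 + 0) = -552*(-3) = 1656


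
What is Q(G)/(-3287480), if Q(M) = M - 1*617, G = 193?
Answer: 53/410935 ≈ 0.00012897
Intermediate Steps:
Q(M) = -617 + M (Q(M) = M - 617 = -617 + M)
Q(G)/(-3287480) = (-617 + 193)/(-3287480) = -424*(-1/3287480) = 53/410935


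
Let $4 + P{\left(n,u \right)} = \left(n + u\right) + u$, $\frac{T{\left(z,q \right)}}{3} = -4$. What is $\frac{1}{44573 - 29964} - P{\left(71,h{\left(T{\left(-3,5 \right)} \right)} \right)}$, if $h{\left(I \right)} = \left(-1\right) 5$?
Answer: $- \frac{832712}{14609} \approx -57.0$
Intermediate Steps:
$T{\left(z,q \right)} = -12$ ($T{\left(z,q \right)} = 3 \left(-4\right) = -12$)
$h{\left(I \right)} = -5$
$P{\left(n,u \right)} = -4 + n + 2 u$ ($P{\left(n,u \right)} = -4 + \left(\left(n + u\right) + u\right) = -4 + \left(n + 2 u\right) = -4 + n + 2 u$)
$\frac{1}{44573 - 29964} - P{\left(71,h{\left(T{\left(-3,5 \right)} \right)} \right)} = \frac{1}{44573 - 29964} - \left(-4 + 71 + 2 \left(-5\right)\right) = \frac{1}{14609} - \left(-4 + 71 - 10\right) = \frac{1}{14609} - 57 = - \frac{832712}{14609}$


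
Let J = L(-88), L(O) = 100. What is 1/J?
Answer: 1/100 ≈ 0.010000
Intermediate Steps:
J = 100
1/J = 1/100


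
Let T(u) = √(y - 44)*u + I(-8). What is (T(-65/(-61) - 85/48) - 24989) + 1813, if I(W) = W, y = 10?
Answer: -23184 - 2065*I*√34/2928 ≈ -23184.0 - 4.1123*I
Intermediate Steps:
T(u) = -8 + I*u*√34 (T(u) = √(10 - 44)*u - 8 = √(-34)*u - 8 = (I*√34)*u - 8 = I*u*√34 - 8 = -8 + I*u*√34)
(T(-65/(-61) - 85/48) - 24989) + 1813 = ((-8 + I*(-65/(-61) - 85/48)*√34) - 24989) + 1813 = ((-8 + I*(-65*(-1/61) - 85*1/48)*√34) - 24989) + 1813 = ((-8 + I*(65/61 - 85/48)*√34) - 24989) + 1813 = ((-8 + I*(-2065/2928)*√34) - 24989) + 1813 = ((-8 - 2065*I*√34/2928) - 24989) + 1813 = (-24997 - 2065*I*√34/2928) + 1813 = -23184 - 2065*I*√34/2928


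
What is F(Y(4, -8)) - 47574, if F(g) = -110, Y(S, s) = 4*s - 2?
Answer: -47684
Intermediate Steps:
Y(S, s) = -2 + 4*s
F(Y(4, -8)) - 47574 = -110 - 47574 = -47684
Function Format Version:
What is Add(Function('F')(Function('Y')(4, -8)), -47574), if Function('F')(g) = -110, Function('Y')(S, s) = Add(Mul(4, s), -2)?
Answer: -47684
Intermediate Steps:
Function('Y')(S, s) = Add(-2, Mul(4, s))
Add(Function('F')(Function('Y')(4, -8)), -47574) = Add(-110, -47574) = -47684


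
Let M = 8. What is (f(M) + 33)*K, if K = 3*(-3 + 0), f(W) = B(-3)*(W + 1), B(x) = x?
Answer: -54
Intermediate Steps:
f(W) = -3 - 3*W (f(W) = -3*(W + 1) = -3*(1 + W) = -3 - 3*W)
K = -9 (K = 3*(-3) = -9)
(f(M) + 33)*K = ((-3 - 3*8) + 33)*(-9) = ((-3 - 24) + 33)*(-9) = (-27 + 33)*(-9) = 6*(-9) = -54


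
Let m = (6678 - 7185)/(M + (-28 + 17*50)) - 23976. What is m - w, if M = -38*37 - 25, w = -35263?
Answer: 2291430/203 ≈ 11288.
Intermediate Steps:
M = -1431 (M = -1406 - 25 = -1431)
m = -4866959/203 (m = (6678 - 7185)/(-1431 + (-28 + 17*50)) - 23976 = -507/(-1431 + (-28 + 850)) - 23976 = -507/(-1431 + 822) - 23976 = -507/(-609) - 23976 = -507*(-1/609) - 23976 = 169/203 - 23976 = -4866959/203 ≈ -23975.)
m - w = -4866959/203 - 1*(-35263) = -4866959/203 + 35263 = 2291430/203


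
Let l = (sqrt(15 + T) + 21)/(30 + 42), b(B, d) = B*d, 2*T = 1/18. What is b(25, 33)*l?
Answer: 1925/8 + 275*sqrt(541)/144 ≈ 285.04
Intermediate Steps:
T = 1/36 (T = (1/2)/18 = (1/2)*(1/18) = 1/36 ≈ 0.027778)
l = 7/24 + sqrt(541)/432 (l = (sqrt(15 + 1/36) + 21)/(30 + 42) = (sqrt(541/36) + 21)/72 = (sqrt(541)/6 + 21)*(1/72) = (21 + sqrt(541)/6)*(1/72) = 7/24 + sqrt(541)/432 ≈ 0.34551)
b(25, 33)*l = (25*33)*(7/24 + sqrt(541)/432) = 825*(7/24 + sqrt(541)/432) = 1925/8 + 275*sqrt(541)/144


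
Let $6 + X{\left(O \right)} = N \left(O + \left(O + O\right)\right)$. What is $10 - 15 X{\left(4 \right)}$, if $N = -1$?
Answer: $280$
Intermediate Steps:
$X{\left(O \right)} = -6 - 3 O$ ($X{\left(O \right)} = -6 - \left(O + \left(O + O\right)\right) = -6 - \left(O + 2 O\right) = -6 - 3 O$)
$10 - 15 X{\left(4 \right)} = 10 - 15 \left(-6 - 12\right) = 10 - -270 = 10 + 270 = 280$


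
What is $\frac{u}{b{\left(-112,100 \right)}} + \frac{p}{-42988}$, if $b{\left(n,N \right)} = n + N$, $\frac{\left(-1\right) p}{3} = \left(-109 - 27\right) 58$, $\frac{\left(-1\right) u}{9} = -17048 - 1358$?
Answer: $- \frac{296725755}{21494} \approx -13805.0$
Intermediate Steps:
$u = 165654$ ($u = - 9 \left(-17048 - 1358\right) = \left(-9\right) \left(-18406\right) = 165654$)
$p = 23664$ ($p = - 3 \left(-109 - 27\right) 58 = - 3 \left(\left(-136\right) 58\right) = \left(-3\right) \left(-7888\right) = 23664$)
$b{\left(n,N \right)} = N + n$
$\frac{u}{b{\left(-112,100 \right)}} + \frac{p}{-42988} = \frac{165654}{100 - 112} + \frac{23664}{-42988} = \frac{165654}{-12} + 23664 \left(- \frac{1}{42988}\right) = 165654 \left(- \frac{1}{12}\right) - \frac{5916}{10747} = - \frac{27609}{2} - \frac{5916}{10747} = - \frac{296725755}{21494}$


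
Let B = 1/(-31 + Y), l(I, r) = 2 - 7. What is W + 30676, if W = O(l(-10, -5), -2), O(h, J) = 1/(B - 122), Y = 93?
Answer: 232002526/7563 ≈ 30676.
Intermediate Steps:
l(I, r) = -5
B = 1/62 (B = 1/(-31 + 93) = 1/62 ≈ 0.016129)
O(h, J) = -62/7563 (O(h, J) = 1/(1/62 - 122) = 1/(-7563/62) = -62/7563)
W = -62/7563 ≈ -0.0081978
W + 30676 = -62/7563 + 30676 = 232002526/7563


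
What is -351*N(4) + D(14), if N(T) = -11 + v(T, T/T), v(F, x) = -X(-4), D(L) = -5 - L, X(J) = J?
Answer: 2438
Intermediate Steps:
v(F, x) = 4 (v(F, x) = -1*(-4) = 4)
N(T) = -7 (N(T) = -11 + 4 = -7)
-351*N(4) + D(14) = -351*(-7) + (-5 - 1*14) = 2457 + (-5 - 14) = 2457 - 19 = 2438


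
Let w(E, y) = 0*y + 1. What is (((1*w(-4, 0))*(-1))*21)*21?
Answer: -441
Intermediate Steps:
w(E, y) = 1 (w(E, y) = 0 + 1 = 1)
(((1*w(-4, 0))*(-1))*21)*21 = (((1*1)*(-1))*21)*21 = ((1*(-1))*21)*21 = -1*21*21 = -21*21 = -441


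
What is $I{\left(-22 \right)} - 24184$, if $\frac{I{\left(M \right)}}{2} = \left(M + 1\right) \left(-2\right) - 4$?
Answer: $-24108$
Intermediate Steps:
$I{\left(M \right)} = -12 - 4 M$ ($I{\left(M \right)} = 2 \left(\left(M + 1\right) \left(-2\right) - 4\right) = 2 \left(\left(1 + M\right) \left(-2\right) - 4\right) = 2 \left(\left(-2 - 2 M\right) - 4\right) = 2 \left(-6 - 2 M\right) = -12 - 4 M$)
$I{\left(-22 \right)} - 24184 = \left(-12 - -88\right) - 24184 = \left(-12 + 88\right) - 24184 = 76 - 24184 = -24108$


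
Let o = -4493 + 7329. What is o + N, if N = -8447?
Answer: -5611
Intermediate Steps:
o = 2836
o + N = 2836 - 8447 = -5611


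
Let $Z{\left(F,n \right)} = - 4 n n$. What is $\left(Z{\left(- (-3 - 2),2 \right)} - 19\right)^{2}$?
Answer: $1225$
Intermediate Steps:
$Z{\left(F,n \right)} = - 4 n^{2}$
$\left(Z{\left(- (-3 - 2),2 \right)} - 19\right)^{2} = \left(- 4 \cdot 2^{2} - 19\right)^{2} = \left(\left(-4\right) 4 - 19\right)^{2} = \left(-16 - 19\right)^{2} = \left(-35\right)^{2} = 1225$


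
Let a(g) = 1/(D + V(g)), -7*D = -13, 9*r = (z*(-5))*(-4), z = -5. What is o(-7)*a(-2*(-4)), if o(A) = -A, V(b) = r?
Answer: -441/583 ≈ -0.75643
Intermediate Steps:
r = -100/9 (r = (-5*(-5)*(-4))/9 = (25*(-4))/9 = (⅑)*(-100) = -100/9 ≈ -11.111)
V(b) = -100/9
D = 13/7 (D = -⅐*(-13) = 13/7 ≈ 1.8571)
a(g) = -63/583 (a(g) = 1/(13/7 - 100/9) = 1/(-583/63) = -63/583)
o(-7)*a(-2*(-4)) = -1*(-7)*(-63/583) = 7*(-63/583) = -441/583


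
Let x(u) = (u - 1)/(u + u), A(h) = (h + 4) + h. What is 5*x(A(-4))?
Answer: 25/8 ≈ 3.1250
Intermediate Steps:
A(h) = 4 + 2*h (A(h) = (4 + h) + h = 4 + 2*h)
x(u) = (-1 + u)/(2*u) (x(u) = (-1 + u)/((2*u)) = (-1 + u)*(1/(2*u)) = (-1 + u)/(2*u))
5*x(A(-4)) = 5*((-1 + (4 + 2*(-4)))/(2*(4 + 2*(-4)))) = 5*((-1 + (4 - 8))/(2*(4 - 8))) = 5*((1/2)*(-1 - 4)/(-4)) = 5*((1/2)*(-1/4)*(-5)) = 5*(5/8) = 25/8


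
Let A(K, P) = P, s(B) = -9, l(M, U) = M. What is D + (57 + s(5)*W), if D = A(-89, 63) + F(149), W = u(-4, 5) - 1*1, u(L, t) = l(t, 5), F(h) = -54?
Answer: 30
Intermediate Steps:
u(L, t) = t
W = 4 (W = 5 - 1*1 = 5 - 1 = 4)
D = 9 (D = 63 - 54 = 9)
D + (57 + s(5)*W) = 9 + (57 - 9*4) = 9 + (57 - 36) = 9 + 21 = 30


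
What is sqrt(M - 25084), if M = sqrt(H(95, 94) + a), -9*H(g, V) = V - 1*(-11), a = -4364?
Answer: sqrt(-225756 + 3*I*sqrt(39381))/3 ≈ 0.20883 + 158.38*I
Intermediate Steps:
H(g, V) = -11/9 - V/9 (H(g, V) = -(V - 1*(-11))/9 = -(V + 11)/9 = -(11 + V)/9 = -11/9 - V/9)
M = I*sqrt(39381)/3 (M = sqrt((-11/9 - 1/9*94) - 4364) = sqrt((-11/9 - 94/9) - 4364) = sqrt(-35/3 - 4364) = sqrt(-13127/3) = I*sqrt(39381)/3 ≈ 66.149*I)
sqrt(M - 25084) = sqrt(I*sqrt(39381)/3 - 25084) = sqrt(-25084 + I*sqrt(39381)/3)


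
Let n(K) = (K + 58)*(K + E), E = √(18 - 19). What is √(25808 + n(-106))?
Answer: 4*√(1931 - 3*I) ≈ 175.77 - 0.13654*I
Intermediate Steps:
E = I (E = √(-1) = I ≈ 1.0*I)
n(K) = (58 + K)*(I + K) (n(K) = (K + 58)*(K + I) = (58 + K)*(I + K))
√(25808 + n(-106)) = √(25808 + ((-106)² + 58*I - 106*(58 + I))) = √(25808 + (11236 + 58*I + (-6148 - 106*I))) = √(25808 + (5088 - 48*I)) = √(30896 - 48*I)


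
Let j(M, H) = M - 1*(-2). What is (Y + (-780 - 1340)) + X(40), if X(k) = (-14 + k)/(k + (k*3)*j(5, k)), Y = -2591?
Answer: -2072827/440 ≈ -4711.0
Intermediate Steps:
j(M, H) = 2 + M (j(M, H) = M + 2 = 2 + M)
X(k) = (-14 + k)/(22*k) (X(k) = (-14 + k)/(k + (k*3)*(2 + 5)) = (-14 + k)/(k + (3*k)*7) = (-14 + k)/(k + 21*k) = (-14 + k)/((22*k)) = (-14 + k)*(1/(22*k)) = (-14 + k)/(22*k))
(Y + (-780 - 1340)) + X(40) = (-2591 + (-780 - 1340)) + (1/22)*(-14 + 40)/40 = (-2591 - 2120) + (1/22)*(1/40)*26 = -4711 + 13/440 = -2072827/440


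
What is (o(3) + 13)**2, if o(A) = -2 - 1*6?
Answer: 25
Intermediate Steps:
o(A) = -8 (o(A) = -2 - 6 = -8)
(o(3) + 13)**2 = (-8 + 13)**2 = 5**2 = 25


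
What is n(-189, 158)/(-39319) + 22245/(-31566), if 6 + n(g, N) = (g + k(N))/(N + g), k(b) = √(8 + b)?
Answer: -9038093501/12825150058 + √166/1218889 ≈ -0.70471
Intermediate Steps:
n(g, N) = -6 + (g + √(8 + N))/(N + g)
n(-189, 158)/(-39319) + 22245/(-31566) = ((√(8 + 158) - 6*158 - 5*(-189))/(158 - 189))/(-39319) + 22245/(-31566) = ((√166 - 948 + 945)/(-31))*(-1/39319) + 22245*(-1/31566) = -(-3 + √166)/31*(-1/39319) - 7415/10522 = (3/31 - √166/31)*(-1/39319) - 7415/10522 = (-3/1218889 + √166/1218889) - 7415/10522 = -9038093501/12825150058 + √166/1218889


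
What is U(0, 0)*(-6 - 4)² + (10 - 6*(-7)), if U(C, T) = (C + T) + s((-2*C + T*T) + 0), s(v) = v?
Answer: 52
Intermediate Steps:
U(C, T) = T + T² - C (U(C, T) = (C + T) + ((-2*C + T*T) + 0) = (C + T) + ((-2*C + T²) + 0) = (C + T) + ((T² - 2*C) + 0) = (C + T) + (T² - 2*C) = T + T² - C)
U(0, 0)*(-6 - 4)² + (10 - 6*(-7)) = (0 + 0² - 1*0)*(-6 - 4)² + (10 - 6*(-7)) = (0 + 0 + 0)*(-10)² + (10 + 42) = 0*100 + 52 = 0 + 52 = 52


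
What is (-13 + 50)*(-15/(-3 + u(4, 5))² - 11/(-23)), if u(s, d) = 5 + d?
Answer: 7178/1127 ≈ 6.3691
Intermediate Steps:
(-13 + 50)*(-15/(-3 + u(4, 5))² - 11/(-23)) = (-13 + 50)*(-15/(-3 + (5 + 5))² - 11/(-23)) = 37*(-15/(-3 + 10)² - 11*(-1/23)) = 37*(-15/(7²) + 11/23) = 37*(-15/49 + 11/23) = 37*(194/1127) = 7178/1127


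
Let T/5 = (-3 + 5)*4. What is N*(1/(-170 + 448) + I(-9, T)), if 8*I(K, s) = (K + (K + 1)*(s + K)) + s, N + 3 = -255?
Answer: 3890511/556 ≈ 6997.3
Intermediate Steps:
N = -258 (N = -3 - 255 = -258)
T = 40 (T = 5*((-3 + 5)*4) = 5*(2*4) = 5*8 = 40)
I(K, s) = K/8 + s/8 + (1 + K)*(K + s)/8 (I(K, s) = ((K + (K + 1)*(s + K)) + s)/8 = ((K + (1 + K)*(K + s)) + s)/8 = (K + s + (1 + K)*(K + s))/8 = K/8 + s/8 + (1 + K)*(K + s)/8)
N*(1/(-170 + 448) + I(-9, T)) = -258*(1/(-170 + 448) + ((¼)*(-9) + (¼)*40 + (⅛)*(-9)² + (⅛)*(-9)*40)) = -258*(1/278 + (-9/4 + 10 + (⅛)*81 - 45)) = -258*(1/278 + (-9/4 + 10 + 81/8 - 45)) = -258*(1/278 - 217/8) = -258*(-30159/1112) = 3890511/556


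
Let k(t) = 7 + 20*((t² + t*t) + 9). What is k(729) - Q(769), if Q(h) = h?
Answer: 21257058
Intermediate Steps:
k(t) = 187 + 40*t² (k(t) = 7 + 20*((t² + t²) + 9) = 7 + 20*(2*t² + 9) = 7 + 20*(9 + 2*t²) = 7 + (180 + 40*t²) = 187 + 40*t²)
k(729) - Q(769) = (187 + 40*729²) - 1*769 = (187 + 40*531441) - 769 = (187 + 21257640) - 769 = 21257827 - 769 = 21257058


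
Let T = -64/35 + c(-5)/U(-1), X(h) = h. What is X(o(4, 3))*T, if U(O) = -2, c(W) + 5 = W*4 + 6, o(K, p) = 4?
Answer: 1074/35 ≈ 30.686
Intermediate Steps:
c(W) = 1 + 4*W (c(W) = -5 + (W*4 + 6) = -5 + (4*W + 6) = -5 + (6 + 4*W) = 1 + 4*W)
T = 537/70 (T = -64/35 + (1 + 4*(-5))/(-2) = -64*1/35 + (1 - 20)*(-1/2) = -64/35 - 19*(-1/2) = -64/35 + 19/2 = 537/70 ≈ 7.6714)
X(o(4, 3))*T = 4*(537/70) = 1074/35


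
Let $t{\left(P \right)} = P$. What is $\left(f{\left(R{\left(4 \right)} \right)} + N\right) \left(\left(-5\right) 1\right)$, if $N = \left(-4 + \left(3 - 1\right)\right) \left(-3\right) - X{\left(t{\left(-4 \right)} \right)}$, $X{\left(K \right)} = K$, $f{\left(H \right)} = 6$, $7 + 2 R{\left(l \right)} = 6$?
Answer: $-80$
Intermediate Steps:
$R{\left(l \right)} = - \frac{1}{2}$ ($R{\left(l \right)} = - \frac{7}{2} + \frac{1}{2} \cdot 6 = - \frac{7}{2} + 3 = - \frac{1}{2}$)
$N = 10$ ($N = \left(-4 + \left(3 - 1\right)\right) \left(-3\right) - -4 = \left(-4 + \left(3 - 1\right)\right) \left(-3\right) + 4 = \left(-4 + 2\right) \left(-3\right) + 4 = \left(-2\right) \left(-3\right) + 4 = 6 + 4 = 10$)
$\left(f{\left(R{\left(4 \right)} \right)} + N\right) \left(\left(-5\right) 1\right) = \left(6 + 10\right) \left(\left(-5\right) 1\right) = 16 \left(-5\right) = -80$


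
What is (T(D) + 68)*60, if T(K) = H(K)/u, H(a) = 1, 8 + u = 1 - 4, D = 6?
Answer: 44820/11 ≈ 4074.5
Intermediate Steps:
u = -11 (u = -8 + (1 - 4) = -8 - 3 = -11)
T(K) = -1/11 (T(K) = 1/(-11) = 1*(-1/11) = -1/11)
(T(D) + 68)*60 = (-1/11 + 68)*60 = (747/11)*60 = 44820/11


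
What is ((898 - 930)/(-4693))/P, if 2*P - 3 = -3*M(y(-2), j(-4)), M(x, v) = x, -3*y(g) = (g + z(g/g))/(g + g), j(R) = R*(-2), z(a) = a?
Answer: 256/61009 ≈ 0.0041961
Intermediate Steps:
j(R) = -2*R
y(g) = -(1 + g)/(6*g) (y(g) = -(g + g/g)/(3*(g + g)) = -(g + 1)/(3*(2*g)) = -(1 + g)*1/(2*g)/3 = -(1 + g)/(6*g))
P = 13/8 (P = 3/2 + (-(-1 - 1*(-2))/(2*(-2)))/2 = 3/2 + (-(-1)*(-1 + 2)/(2*2))/2 = 3/2 + (-(-1)/(2*2))/2 = 3/2 + (-3*(-1/12))/2 = 3/2 + (1/2)*(1/4) = 3/2 + 1/8 = 13/8 ≈ 1.6250)
((898 - 930)/(-4693))/P = ((898 - 930)/(-4693))/(13/8) = -32*(-1/4693)*(8/13) = (32/4693)*(8/13) = 256/61009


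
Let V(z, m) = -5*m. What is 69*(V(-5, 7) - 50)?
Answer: -5865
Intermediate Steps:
69*(V(-5, 7) - 50) = 69*(-5*7 - 50) = 69*(-35 - 50) = 69*(-85) = -5865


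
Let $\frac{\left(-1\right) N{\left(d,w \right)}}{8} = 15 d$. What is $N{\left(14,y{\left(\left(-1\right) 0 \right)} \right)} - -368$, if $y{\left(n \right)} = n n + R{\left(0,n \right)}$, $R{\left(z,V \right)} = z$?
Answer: $-1312$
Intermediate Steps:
$y{\left(n \right)} = n^{2}$ ($y{\left(n \right)} = n n + 0 = n^{2} + 0 = n^{2}$)
$N{\left(d,w \right)} = - 120 d$ ($N{\left(d,w \right)} = - 8 \cdot 15 d = - 120 d$)
$N{\left(14,y{\left(\left(-1\right) 0 \right)} \right)} - -368 = \left(-120\right) 14 - -368 = -1680 + 368 = -1312$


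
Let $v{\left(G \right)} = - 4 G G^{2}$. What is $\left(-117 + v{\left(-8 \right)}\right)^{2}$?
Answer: $3728761$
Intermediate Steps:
$v{\left(G \right)} = - 4 G^{3}$
$\left(-117 + v{\left(-8 \right)}\right)^{2} = \left(-117 - 4 \left(-8\right)^{3}\right)^{2} = \left(-117 - -2048\right)^{2} = \left(-117 + 2048\right)^{2} = 1931^{2} = 3728761$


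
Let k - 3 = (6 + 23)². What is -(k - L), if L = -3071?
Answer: -3915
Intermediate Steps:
k = 844 (k = 3 + (6 + 23)² = 3 + 29² = 3 + 841 = 844)
-(k - L) = -(844 - 1*(-3071)) = -(844 + 3071) = -1*3915 = -3915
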